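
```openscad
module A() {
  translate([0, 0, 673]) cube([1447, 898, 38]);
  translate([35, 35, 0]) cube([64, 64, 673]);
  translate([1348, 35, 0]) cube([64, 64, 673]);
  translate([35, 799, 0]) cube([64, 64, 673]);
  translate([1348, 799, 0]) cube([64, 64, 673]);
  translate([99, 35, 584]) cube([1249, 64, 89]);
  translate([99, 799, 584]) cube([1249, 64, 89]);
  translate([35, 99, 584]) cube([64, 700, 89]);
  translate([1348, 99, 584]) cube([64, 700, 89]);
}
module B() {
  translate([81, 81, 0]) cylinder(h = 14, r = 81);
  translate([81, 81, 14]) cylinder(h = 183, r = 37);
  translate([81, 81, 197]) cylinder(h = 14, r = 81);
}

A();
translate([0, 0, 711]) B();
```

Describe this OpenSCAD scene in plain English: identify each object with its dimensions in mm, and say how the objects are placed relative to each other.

A is a table: top 1447 mm (x) × 898 mm (y), 38 mm thick, upper face at z = 711 mm, on four 64×64 mm square legs, each inset 35 mm from the nearest pair of top edges, running from z = 0 to the bottom of the top. Four apron rails, 64 mm thick and 89 mm tall, run between adjacent legs with their top edges flush with the underside of the top and their outer faces flush with the legs' outer faces.

B is a spool: two coaxial disc flanges of radius 81 mm and thickness 14 mm, joined by a core cylinder of radius 37 mm and height 183 mm. The lower flange rests on z = 0 and the three cylinders share a vertical axis.

The spool is on top of the table.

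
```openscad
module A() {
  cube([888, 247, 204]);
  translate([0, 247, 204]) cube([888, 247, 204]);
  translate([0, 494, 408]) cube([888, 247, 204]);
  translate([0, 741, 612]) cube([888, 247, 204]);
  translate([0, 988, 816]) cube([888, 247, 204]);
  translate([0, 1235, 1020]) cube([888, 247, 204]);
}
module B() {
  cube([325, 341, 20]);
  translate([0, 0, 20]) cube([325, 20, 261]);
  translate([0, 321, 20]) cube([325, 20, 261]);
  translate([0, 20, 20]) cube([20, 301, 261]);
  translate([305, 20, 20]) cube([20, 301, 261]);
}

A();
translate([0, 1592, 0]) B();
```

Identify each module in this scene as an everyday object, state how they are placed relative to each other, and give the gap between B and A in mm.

A is a staircase. B is an open box. The open box is on the floor beside the staircase on its +y side. The gap between the open box and the staircase is 110 mm.

The open box's nearest face is 110 mm from the staircase's +y face.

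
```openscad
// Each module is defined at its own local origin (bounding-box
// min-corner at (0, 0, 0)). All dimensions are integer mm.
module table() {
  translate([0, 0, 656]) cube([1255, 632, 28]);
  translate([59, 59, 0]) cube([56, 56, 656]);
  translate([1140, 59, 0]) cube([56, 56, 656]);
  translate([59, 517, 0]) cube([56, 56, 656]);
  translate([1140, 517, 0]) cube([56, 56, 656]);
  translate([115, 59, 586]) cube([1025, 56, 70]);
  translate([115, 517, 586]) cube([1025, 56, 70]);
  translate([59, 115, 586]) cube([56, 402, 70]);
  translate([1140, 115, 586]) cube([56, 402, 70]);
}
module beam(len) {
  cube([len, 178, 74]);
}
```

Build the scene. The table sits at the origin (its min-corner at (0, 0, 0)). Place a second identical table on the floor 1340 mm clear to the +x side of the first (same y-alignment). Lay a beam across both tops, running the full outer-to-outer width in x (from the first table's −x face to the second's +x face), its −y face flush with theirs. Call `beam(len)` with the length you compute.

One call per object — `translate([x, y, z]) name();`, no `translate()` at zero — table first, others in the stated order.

table();
translate([2595, 0, 0]) table();
translate([0, 0, 684]) beam(3850);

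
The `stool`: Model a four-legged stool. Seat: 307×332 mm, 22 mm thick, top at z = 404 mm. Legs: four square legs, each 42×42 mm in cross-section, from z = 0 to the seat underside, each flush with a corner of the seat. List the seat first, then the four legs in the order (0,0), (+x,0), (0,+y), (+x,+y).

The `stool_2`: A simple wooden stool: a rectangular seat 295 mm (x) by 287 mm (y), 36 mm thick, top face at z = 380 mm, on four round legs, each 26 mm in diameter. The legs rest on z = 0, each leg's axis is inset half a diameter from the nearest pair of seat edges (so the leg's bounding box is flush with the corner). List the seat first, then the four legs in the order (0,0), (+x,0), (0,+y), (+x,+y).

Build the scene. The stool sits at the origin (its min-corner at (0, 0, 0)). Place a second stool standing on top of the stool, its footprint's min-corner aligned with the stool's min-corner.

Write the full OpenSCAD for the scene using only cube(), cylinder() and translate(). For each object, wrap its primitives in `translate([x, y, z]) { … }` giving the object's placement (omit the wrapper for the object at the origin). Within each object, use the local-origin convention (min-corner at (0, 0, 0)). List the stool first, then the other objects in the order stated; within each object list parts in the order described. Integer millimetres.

translate([0, 0, 382]) cube([307, 332, 22]);
cube([42, 42, 382]);
translate([265, 0, 0]) cube([42, 42, 382]);
translate([0, 290, 0]) cube([42, 42, 382]);
translate([265, 290, 0]) cube([42, 42, 382]);
translate([0, 0, 404]) {
  translate([0, 0, 344]) cube([295, 287, 36]);
  translate([13, 13, 0]) cylinder(h = 344, r = 13);
  translate([282, 13, 0]) cylinder(h = 344, r = 13);
  translate([13, 274, 0]) cylinder(h = 344, r = 13);
  translate([282, 274, 0]) cylinder(h = 344, r = 13);
}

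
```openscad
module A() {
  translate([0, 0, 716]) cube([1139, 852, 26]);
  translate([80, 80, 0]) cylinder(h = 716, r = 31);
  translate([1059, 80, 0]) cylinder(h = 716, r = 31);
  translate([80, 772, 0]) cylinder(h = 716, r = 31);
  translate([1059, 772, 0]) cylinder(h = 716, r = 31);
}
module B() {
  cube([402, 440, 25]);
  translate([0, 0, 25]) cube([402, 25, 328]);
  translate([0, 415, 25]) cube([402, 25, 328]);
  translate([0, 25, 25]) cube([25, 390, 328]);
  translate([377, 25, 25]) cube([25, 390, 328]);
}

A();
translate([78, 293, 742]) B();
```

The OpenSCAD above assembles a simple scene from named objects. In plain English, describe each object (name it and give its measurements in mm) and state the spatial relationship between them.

A is a rectangular dining table. The top is 1139×852×26 mm with its upper surface at z = 742 mm. It stands on four round legs of 62 mm diameter, each leg's bounding box inset 49 mm from the nearest pair of top edges, running from the floor to the underside of the top.

B is an open storage box with external size 402×440×353 mm and wall thickness 25 mm (the base is also 25 mm thick). The base covers the whole footprint; the four walls stand on the base, with the y-facing walls full-width and the x-facing walls fitting between their inner faces.

The open box is on top of the table.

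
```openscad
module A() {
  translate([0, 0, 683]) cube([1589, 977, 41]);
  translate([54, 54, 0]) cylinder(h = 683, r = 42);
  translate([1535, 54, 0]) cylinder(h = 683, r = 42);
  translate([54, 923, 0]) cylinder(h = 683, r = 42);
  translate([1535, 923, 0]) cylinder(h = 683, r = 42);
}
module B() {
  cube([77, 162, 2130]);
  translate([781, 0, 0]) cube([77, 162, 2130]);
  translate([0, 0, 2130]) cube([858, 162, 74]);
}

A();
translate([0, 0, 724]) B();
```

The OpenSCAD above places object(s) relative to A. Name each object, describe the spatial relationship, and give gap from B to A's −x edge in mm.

A is a table. B is a door frame. The door frame is on top of the table. The gap from the door frame to the table's −x edge is 0 mm.

The door frame's min-x is at 0; the table's min-x is 0; gap = 0 mm.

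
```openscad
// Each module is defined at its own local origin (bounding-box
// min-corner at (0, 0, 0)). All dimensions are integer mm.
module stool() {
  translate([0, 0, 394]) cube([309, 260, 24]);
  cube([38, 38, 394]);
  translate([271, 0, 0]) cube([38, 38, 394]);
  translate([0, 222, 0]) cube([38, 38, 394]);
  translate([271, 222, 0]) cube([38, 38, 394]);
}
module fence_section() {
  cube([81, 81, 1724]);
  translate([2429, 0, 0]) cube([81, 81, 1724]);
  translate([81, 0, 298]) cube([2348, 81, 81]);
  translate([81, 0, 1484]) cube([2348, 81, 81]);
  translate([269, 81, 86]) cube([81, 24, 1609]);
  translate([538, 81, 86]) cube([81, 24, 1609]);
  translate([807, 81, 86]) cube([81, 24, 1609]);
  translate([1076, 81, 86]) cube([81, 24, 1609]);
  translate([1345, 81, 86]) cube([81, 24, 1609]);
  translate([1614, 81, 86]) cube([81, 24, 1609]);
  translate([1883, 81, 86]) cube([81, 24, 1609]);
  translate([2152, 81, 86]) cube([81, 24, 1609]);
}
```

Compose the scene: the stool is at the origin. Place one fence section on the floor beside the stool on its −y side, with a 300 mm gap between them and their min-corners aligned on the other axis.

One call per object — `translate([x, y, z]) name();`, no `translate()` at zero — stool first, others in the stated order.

stool();
translate([0, -405, 0]) fence_section();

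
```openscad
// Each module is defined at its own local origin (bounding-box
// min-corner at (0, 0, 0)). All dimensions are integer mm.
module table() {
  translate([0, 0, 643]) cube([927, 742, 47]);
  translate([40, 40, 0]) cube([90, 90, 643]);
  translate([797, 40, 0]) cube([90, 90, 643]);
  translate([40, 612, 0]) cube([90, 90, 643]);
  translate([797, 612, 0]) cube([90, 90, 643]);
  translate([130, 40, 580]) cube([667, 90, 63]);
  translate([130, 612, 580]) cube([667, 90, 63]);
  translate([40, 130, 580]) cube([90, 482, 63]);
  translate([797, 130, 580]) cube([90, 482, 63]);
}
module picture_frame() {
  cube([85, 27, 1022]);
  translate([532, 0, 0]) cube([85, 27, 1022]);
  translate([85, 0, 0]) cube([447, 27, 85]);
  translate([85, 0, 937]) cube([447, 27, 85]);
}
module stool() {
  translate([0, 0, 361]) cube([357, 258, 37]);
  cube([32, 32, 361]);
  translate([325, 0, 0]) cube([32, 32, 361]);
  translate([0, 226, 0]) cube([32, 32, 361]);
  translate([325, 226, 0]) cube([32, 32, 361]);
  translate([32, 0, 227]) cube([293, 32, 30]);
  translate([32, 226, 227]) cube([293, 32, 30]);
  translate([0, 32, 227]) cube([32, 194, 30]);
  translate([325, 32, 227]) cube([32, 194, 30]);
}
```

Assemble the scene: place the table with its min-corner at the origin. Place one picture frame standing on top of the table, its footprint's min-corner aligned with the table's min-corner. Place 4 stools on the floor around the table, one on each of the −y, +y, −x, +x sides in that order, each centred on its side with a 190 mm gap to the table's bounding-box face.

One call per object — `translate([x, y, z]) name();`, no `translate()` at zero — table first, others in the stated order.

table();
translate([0, 0, 690]) picture_frame();
translate([285, -448, 0]) stool();
translate([285, 932, 0]) stool();
translate([-547, 242, 0]) stool();
translate([1117, 242, 0]) stool();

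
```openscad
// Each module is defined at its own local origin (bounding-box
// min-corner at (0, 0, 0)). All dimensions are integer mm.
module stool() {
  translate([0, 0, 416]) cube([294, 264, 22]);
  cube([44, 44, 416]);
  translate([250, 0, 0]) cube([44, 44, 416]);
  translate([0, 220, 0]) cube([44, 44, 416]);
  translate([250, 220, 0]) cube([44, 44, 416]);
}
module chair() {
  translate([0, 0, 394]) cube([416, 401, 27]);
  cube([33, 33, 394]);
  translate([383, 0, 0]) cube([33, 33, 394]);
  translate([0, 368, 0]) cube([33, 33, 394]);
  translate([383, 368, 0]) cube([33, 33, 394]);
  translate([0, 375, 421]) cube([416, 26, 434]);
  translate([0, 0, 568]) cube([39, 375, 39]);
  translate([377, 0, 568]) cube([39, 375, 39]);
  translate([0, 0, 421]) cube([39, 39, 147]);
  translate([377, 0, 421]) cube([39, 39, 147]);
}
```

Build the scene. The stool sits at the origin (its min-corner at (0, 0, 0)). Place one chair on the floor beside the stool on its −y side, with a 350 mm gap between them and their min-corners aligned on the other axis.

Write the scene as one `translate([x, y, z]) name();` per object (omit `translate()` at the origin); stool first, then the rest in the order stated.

stool();
translate([0, -751, 0]) chair();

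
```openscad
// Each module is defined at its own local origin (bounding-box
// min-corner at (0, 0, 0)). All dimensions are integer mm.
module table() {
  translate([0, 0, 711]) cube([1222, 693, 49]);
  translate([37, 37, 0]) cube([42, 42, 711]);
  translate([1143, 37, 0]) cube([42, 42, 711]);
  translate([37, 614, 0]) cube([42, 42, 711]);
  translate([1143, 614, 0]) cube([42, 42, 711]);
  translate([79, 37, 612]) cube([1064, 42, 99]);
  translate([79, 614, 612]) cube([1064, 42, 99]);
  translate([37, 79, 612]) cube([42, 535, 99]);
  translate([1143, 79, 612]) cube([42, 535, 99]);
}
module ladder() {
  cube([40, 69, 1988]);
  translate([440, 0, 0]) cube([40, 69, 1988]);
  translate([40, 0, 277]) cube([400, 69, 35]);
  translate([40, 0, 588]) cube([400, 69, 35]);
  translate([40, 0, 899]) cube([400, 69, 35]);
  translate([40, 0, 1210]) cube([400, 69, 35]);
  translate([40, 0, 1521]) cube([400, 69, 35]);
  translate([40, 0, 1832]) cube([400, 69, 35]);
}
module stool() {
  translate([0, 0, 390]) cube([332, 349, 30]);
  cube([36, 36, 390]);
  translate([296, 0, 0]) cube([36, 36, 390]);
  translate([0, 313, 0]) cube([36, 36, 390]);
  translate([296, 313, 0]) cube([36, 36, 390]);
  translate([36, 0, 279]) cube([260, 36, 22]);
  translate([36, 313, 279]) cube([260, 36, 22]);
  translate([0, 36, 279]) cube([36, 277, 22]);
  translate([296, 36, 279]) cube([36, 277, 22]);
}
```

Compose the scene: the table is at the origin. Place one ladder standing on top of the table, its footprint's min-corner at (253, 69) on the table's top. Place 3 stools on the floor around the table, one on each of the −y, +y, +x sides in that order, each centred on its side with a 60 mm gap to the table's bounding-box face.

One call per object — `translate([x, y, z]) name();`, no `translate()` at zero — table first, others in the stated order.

table();
translate([253, 69, 760]) ladder();
translate([445, -409, 0]) stool();
translate([445, 753, 0]) stool();
translate([1282, 172, 0]) stool();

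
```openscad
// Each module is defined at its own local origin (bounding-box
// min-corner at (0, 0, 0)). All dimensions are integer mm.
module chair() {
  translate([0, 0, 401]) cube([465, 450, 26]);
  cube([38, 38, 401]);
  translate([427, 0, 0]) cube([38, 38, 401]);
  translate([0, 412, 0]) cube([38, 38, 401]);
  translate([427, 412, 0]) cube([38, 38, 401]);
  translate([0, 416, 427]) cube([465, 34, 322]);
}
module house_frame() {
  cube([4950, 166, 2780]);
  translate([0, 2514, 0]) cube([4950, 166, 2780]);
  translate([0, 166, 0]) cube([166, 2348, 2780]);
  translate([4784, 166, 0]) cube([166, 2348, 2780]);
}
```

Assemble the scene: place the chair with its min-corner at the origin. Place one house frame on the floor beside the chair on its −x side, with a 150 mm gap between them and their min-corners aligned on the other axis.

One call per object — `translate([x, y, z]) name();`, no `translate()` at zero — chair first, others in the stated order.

chair();
translate([-5100, 0, 0]) house_frame();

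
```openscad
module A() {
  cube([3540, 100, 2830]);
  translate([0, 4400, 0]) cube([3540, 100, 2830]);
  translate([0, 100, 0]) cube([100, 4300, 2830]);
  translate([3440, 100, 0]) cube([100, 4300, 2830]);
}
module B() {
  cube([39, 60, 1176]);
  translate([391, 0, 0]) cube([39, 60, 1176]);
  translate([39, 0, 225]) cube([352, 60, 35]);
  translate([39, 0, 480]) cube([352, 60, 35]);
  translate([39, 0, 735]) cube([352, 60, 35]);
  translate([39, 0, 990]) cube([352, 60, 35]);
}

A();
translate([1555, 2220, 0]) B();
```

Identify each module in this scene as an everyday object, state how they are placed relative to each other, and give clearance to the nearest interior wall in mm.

A is a house frame. B is a ladder. The ladder sits inside the house frame, centred. The clearance to the nearest interior wall is 1455 mm.

Clearances: x = 1455, y = 2120; minimum 1455 mm.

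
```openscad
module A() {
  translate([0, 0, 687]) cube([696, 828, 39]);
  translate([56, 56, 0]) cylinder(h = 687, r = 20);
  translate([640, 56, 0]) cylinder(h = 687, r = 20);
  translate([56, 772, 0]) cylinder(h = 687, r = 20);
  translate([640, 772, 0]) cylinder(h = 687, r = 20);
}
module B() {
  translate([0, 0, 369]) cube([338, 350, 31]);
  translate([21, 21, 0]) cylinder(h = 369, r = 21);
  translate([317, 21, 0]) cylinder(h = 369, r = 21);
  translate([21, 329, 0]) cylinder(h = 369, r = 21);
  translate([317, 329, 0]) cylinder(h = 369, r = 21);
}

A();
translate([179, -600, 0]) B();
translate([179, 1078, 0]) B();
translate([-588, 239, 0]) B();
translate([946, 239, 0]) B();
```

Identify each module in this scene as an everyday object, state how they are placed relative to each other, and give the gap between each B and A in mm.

Each stool's nearest face is 250 mm from the table's bounding box.

A is a table. B is a stool. Four stools sit around the table at the −y, +y, −x, +x sides. The gap between each stool and the table is 250 mm.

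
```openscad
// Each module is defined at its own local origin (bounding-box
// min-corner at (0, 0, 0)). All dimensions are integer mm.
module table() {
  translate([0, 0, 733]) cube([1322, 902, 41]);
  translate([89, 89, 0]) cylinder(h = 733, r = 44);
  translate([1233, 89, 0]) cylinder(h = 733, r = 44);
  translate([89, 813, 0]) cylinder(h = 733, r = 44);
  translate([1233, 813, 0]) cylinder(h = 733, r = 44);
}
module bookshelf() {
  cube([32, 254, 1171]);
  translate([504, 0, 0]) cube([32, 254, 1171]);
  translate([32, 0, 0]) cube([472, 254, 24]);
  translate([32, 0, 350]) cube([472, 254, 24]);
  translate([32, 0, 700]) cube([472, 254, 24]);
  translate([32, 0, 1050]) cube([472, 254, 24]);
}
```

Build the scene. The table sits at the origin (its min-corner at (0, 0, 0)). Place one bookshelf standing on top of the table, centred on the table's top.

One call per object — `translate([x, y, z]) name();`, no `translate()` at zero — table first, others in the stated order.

table();
translate([393, 324, 774]) bookshelf();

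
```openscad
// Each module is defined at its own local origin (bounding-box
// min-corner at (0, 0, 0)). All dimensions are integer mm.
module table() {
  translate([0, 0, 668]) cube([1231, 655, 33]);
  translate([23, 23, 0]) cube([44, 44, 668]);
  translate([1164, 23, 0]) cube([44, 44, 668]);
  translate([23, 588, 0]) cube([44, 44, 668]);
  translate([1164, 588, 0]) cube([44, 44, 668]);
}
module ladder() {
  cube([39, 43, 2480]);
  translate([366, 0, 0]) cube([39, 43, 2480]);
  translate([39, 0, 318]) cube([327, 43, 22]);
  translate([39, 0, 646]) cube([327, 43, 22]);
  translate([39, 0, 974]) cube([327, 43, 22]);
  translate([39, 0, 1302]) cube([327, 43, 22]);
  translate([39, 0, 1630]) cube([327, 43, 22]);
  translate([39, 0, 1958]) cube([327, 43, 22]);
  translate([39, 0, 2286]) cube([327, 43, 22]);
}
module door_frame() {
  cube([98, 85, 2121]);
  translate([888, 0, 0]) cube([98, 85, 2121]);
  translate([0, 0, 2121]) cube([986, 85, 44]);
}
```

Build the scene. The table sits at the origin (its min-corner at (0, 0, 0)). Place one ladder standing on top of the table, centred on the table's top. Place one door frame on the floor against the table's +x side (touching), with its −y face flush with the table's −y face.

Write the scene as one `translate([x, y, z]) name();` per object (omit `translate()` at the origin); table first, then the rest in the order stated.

table();
translate([413, 306, 701]) ladder();
translate([1231, 0, 0]) door_frame();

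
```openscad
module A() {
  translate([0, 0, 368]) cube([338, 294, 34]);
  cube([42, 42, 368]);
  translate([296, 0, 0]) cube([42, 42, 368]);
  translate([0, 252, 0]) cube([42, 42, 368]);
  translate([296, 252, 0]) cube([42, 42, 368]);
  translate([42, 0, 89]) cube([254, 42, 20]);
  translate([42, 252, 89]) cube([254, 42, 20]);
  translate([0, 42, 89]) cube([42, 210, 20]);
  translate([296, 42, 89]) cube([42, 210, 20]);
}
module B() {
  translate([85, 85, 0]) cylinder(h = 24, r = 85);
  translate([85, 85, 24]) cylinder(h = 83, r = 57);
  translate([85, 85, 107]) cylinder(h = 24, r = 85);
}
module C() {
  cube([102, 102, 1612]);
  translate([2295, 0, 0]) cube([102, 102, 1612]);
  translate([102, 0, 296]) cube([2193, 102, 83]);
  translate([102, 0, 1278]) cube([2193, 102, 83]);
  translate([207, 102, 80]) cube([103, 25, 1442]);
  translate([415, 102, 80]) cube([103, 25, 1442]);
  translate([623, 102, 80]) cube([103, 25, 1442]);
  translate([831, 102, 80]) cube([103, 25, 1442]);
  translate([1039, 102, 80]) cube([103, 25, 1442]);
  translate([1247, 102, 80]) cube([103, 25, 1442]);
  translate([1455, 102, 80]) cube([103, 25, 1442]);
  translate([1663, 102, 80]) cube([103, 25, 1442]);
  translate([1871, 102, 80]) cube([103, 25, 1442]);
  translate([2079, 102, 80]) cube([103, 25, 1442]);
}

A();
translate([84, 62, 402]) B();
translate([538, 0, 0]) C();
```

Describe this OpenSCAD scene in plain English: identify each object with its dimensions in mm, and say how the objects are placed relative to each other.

A is a four-legged stool. The seat is a 338×294×34 mm slab whose top surface is at z = 402 mm; four square legs, each 42×42 mm in cross-section, run from the floor (z = 0) to the underside of the seat, each flush with a corner of the seat. Four stretchers, 42 mm wide and 20 mm tall, connect adjacent legs with their undersides at z = 89 mm, each running between the inner faces of the legs it joins and aligned with the legs' outer faces on the other axis.

B is a spool: two coaxial disc flanges of radius 85 mm and thickness 24 mm, joined by a core cylinder of radius 57 mm and height 83 mm. The lower flange rests on z = 0 and the three cylinders share a vertical axis.

C is a fence section. Two 102×102 mm posts, 1612 mm tall, stand on the floor with a clear span of 2193 mm between their inner faces. Two horizontal rails of 102×83 mm section span the gap between the posts with their undersides at z = 296 mm and z = 1278 mm, flush with the posts' −y face. 10 pickets, each 103 mm wide, 25 mm thick and 1442 mm tall, are fixed to the +y face of the rails with their bottoms at z = 80 mm, evenly spaced across the span with equal gaps (rounded down to the nearest mm) at the −x end and between each pair — any rounding remainder accumulates at the +x end.

The spool is on top of the stool, centred. The fence section is on the floor beside the stool on its +x side.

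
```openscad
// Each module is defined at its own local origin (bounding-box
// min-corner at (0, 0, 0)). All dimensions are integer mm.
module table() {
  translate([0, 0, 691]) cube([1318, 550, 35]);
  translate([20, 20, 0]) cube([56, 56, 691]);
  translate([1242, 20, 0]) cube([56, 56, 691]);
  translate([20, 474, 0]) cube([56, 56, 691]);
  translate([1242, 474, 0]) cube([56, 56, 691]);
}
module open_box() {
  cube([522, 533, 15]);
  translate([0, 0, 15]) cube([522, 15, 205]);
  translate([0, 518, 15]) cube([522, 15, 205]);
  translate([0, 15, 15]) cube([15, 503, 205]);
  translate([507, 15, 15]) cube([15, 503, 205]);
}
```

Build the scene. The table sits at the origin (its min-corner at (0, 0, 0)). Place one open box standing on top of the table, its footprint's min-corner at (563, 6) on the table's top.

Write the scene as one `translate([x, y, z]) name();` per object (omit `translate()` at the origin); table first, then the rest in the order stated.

table();
translate([563, 6, 726]) open_box();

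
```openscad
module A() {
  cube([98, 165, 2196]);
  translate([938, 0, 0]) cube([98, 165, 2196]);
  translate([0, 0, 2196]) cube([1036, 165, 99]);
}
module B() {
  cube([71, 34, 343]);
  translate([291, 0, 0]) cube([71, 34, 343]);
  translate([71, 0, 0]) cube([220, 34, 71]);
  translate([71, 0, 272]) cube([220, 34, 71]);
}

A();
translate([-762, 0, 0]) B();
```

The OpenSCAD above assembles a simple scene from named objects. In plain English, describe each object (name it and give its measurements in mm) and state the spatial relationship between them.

A is a rectangular door frame: two vertical jambs of 98×165 mm section, 2196 mm tall, with a clear opening 840 mm wide between their inner faces. A header 99 mm tall and 165 mm deep lies on top of the jambs and spans the full outside width.

B is a picture frame with a 220×201 mm rectangular opening (x by z) and a uniform 71 mm border on every side. Frame depth is 34 mm along y. It is built from two vertical stiles running the full outside height and two horizontal rails spanning the gap between the stiles.

The picture frame is on the floor beside the door frame on its −x side.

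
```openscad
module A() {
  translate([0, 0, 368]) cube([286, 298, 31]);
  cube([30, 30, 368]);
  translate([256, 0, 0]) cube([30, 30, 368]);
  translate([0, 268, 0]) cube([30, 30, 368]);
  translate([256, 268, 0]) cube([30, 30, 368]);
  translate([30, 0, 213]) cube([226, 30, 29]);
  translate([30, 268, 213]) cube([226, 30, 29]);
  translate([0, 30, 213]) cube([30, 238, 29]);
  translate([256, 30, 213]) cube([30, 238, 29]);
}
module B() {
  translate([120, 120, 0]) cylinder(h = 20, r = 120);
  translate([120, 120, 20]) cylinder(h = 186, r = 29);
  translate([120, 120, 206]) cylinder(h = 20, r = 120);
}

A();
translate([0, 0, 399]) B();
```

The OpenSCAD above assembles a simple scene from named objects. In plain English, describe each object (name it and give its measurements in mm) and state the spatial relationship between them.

A is a simple wooden stool: a rectangular seat 286 mm (x) by 298 mm (y), 31 mm thick, top face at z = 399 mm, on four square legs, each 30×30 mm in cross-section. The legs rest on z = 0, each flush with a corner of the seat. Four stretchers, 30 mm wide and 29 mm tall, connect adjacent legs with their undersides at z = 213 mm, each running between the inner faces of the legs it joins and aligned with the legs' outer faces on the other axis.

B is a spool: two coaxial disc flanges of radius 120 mm and thickness 20 mm, joined by a core cylinder of radius 29 mm and height 186 mm. The lower flange rests on z = 0 and the three cylinders share a vertical axis.

The spool is on top of the stool.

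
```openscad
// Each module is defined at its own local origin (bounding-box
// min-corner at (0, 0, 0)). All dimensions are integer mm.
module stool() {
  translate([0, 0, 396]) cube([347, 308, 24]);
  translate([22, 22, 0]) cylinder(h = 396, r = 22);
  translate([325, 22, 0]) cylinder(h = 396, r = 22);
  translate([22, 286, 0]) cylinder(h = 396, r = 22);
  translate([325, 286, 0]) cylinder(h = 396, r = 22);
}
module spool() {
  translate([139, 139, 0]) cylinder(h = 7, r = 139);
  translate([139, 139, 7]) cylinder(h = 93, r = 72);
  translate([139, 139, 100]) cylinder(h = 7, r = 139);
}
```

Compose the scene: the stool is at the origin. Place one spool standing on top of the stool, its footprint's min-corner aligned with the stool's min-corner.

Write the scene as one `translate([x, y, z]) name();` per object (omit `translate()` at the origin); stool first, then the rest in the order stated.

stool();
translate([0, 0, 420]) spool();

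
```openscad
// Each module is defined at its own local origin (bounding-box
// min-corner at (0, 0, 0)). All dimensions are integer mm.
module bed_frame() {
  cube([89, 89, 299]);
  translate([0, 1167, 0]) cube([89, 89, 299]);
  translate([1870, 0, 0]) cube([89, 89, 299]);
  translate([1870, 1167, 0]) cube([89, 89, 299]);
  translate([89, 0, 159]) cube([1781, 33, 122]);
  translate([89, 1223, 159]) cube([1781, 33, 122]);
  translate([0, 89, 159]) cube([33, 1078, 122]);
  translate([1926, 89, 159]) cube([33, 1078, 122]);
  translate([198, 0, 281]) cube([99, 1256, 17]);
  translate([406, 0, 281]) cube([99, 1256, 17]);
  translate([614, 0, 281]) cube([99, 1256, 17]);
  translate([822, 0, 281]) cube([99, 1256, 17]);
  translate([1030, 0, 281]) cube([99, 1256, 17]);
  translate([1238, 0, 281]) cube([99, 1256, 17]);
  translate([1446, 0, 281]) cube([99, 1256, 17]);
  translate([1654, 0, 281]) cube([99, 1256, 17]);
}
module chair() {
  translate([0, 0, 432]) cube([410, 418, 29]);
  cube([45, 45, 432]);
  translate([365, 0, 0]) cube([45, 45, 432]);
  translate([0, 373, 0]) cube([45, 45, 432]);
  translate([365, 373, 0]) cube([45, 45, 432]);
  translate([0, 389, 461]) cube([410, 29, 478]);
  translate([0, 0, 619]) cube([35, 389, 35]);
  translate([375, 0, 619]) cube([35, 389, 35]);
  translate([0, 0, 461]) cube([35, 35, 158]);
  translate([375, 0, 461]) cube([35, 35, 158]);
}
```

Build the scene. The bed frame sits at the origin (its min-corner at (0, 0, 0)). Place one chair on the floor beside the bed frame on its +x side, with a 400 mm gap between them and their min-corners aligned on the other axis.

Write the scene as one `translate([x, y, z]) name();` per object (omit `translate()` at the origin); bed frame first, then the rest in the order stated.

bed_frame();
translate([2359, 0, 0]) chair();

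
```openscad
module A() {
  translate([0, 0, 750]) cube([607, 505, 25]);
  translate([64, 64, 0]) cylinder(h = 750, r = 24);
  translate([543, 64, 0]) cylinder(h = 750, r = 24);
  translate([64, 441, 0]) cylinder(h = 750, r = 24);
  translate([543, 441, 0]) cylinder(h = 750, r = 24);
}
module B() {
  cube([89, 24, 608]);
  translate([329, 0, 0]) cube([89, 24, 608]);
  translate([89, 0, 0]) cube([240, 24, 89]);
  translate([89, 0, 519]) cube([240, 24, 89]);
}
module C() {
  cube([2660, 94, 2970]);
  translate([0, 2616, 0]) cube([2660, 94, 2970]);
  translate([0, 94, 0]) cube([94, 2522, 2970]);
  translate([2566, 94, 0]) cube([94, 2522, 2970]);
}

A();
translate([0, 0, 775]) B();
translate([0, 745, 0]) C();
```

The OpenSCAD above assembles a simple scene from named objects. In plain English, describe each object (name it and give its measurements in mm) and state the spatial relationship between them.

A is a table with a 607×505 mm rectangular top, 25 mm thick, top surface at z = 775 mm, supported by four round legs of 48 mm diameter, each leg's bounding box inset 40 mm from the nearest pair of top edges, running from the floor.

B is a picture frame with a 240×430 mm rectangular opening (x by z) and a uniform 89 mm border on every side. Frame depth is 24 mm along y. It is built from two vertical stiles running the full outside height and two horizontal rails spanning the gap between the stiles.

C is the wall frame of a small rectangular building: four walls, each 2970 mm tall and 94 mm thick, enclosing a footprint 2660 mm (x) by 2710 mm (y) outside-to-outside, with no floor or roof. The front and back walls (the −y and +y sides) span the full width; the two side walls fit between them.

The picture frame is on top of the table. The house frame is on the floor beside the table on its +y side.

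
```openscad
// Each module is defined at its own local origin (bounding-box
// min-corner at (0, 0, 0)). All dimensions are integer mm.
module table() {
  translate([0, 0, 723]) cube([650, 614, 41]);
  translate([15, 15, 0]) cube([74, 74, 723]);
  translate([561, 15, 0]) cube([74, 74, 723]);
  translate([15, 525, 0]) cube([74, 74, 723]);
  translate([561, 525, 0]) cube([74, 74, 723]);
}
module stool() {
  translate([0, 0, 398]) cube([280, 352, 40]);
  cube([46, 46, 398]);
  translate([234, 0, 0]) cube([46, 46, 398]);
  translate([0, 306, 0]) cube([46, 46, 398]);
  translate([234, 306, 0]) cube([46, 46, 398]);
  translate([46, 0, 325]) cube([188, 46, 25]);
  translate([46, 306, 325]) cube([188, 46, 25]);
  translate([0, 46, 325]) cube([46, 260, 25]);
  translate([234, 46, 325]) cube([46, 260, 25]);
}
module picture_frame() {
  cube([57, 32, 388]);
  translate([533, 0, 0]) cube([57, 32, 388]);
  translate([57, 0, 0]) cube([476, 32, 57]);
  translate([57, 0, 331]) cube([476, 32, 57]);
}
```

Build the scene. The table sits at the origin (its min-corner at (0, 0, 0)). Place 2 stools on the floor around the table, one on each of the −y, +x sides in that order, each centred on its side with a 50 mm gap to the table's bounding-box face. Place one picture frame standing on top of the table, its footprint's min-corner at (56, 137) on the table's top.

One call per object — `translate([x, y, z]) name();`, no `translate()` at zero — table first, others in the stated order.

table();
translate([185, -402, 0]) stool();
translate([700, 131, 0]) stool();
translate([56, 137, 764]) picture_frame();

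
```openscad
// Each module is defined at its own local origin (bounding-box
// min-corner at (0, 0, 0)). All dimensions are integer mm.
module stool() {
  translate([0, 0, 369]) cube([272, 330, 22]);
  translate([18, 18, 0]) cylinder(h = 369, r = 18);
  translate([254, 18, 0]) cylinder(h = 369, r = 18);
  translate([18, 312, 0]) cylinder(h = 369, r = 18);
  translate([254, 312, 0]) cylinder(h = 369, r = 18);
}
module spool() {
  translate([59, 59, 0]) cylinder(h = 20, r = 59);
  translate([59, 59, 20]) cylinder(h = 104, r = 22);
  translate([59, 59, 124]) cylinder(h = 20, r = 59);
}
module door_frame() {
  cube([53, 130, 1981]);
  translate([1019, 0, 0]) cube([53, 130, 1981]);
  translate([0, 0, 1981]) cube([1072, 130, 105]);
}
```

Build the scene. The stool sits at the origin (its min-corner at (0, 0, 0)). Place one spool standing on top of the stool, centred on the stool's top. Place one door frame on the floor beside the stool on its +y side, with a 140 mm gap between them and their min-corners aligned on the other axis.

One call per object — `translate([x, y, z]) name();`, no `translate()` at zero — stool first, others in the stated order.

stool();
translate([77, 106, 391]) spool();
translate([0, 470, 0]) door_frame();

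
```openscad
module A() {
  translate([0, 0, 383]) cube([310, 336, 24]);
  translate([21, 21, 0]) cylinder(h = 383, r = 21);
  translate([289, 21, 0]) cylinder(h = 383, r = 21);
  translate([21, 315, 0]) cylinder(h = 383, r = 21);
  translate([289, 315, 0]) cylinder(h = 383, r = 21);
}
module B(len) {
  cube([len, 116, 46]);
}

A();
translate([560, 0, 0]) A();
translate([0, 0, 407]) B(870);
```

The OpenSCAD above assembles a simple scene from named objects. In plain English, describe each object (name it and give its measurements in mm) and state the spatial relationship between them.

A is a four-legged stool. The seat is a 310×336×24 mm slab whose top surface is at z = 407 mm; four round legs, each 42 mm in diameter, run from the floor (z = 0) to the underside of the seat, each leg's axis is inset half a diameter from the nearest pair of seat edges (so the leg's bounding box is flush with the corner).

B is a rectangular beam 870 mm long (x), 116 mm deep (y), 46 mm thick (z).

The beam spans the tops of two stools placed 250 mm apart, resting at z = 407 mm.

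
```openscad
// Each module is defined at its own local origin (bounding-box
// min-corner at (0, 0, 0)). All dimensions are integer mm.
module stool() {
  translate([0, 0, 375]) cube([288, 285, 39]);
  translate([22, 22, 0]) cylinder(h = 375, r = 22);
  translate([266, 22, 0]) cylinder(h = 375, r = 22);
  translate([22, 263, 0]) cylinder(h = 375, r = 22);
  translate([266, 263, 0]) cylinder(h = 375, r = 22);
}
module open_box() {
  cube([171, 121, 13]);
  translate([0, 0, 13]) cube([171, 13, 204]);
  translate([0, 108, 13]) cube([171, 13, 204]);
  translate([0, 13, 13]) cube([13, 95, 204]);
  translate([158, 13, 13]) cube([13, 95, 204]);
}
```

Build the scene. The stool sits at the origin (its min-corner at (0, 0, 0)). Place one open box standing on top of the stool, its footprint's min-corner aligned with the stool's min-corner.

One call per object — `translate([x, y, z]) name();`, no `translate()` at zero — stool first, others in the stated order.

stool();
translate([0, 0, 414]) open_box();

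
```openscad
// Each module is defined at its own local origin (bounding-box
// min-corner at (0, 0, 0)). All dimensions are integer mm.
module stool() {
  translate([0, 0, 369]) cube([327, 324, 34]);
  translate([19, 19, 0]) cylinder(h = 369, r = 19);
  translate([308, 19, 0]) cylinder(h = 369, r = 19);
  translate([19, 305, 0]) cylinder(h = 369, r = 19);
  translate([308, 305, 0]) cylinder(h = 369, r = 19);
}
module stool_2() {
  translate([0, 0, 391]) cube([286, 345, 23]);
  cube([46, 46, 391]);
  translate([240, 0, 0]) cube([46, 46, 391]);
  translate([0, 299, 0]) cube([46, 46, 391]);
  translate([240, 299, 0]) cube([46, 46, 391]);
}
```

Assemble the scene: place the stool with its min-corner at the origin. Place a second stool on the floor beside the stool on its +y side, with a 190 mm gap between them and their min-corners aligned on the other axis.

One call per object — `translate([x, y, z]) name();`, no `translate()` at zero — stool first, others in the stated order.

stool();
translate([0, 514, 0]) stool_2();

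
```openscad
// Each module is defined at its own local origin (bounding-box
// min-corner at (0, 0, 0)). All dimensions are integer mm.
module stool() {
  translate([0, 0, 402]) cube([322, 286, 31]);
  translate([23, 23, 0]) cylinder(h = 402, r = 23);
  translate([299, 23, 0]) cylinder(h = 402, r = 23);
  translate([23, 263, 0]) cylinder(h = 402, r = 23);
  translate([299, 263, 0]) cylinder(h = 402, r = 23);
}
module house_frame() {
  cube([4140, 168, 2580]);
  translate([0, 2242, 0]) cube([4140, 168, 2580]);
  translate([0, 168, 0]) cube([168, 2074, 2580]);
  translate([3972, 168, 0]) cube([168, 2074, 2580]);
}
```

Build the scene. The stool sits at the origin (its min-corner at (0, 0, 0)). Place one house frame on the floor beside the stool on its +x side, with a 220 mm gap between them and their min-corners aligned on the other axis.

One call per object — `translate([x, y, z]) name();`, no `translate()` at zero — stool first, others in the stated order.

stool();
translate([542, 0, 0]) house_frame();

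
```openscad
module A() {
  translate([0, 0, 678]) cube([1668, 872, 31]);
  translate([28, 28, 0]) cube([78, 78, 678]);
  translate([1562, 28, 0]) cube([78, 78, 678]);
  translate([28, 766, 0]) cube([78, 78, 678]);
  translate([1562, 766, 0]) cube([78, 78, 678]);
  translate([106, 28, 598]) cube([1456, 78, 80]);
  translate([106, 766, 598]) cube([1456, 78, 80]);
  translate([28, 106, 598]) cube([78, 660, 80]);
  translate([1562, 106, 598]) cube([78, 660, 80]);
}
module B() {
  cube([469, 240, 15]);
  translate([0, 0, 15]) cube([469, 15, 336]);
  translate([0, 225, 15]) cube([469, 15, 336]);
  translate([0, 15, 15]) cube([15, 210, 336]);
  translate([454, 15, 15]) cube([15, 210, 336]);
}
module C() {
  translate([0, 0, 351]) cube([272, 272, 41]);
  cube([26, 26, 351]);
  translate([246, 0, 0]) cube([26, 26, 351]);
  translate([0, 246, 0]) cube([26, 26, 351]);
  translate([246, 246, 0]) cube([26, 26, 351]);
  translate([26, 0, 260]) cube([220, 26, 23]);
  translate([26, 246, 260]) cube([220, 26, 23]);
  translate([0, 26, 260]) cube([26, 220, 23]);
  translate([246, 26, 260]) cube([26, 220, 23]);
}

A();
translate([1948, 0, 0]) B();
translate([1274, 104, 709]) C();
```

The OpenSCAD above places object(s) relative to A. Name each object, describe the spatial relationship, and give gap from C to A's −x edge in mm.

The stool's min-x is at 1274; the table's min-x is 0; gap = 1274 mm.

A is a table. B is an open box. C is a stool. The open box is on the floor beside the table on its +x side. The stool is on top of the table. The gap from the stool to the table's −x edge is 1274 mm.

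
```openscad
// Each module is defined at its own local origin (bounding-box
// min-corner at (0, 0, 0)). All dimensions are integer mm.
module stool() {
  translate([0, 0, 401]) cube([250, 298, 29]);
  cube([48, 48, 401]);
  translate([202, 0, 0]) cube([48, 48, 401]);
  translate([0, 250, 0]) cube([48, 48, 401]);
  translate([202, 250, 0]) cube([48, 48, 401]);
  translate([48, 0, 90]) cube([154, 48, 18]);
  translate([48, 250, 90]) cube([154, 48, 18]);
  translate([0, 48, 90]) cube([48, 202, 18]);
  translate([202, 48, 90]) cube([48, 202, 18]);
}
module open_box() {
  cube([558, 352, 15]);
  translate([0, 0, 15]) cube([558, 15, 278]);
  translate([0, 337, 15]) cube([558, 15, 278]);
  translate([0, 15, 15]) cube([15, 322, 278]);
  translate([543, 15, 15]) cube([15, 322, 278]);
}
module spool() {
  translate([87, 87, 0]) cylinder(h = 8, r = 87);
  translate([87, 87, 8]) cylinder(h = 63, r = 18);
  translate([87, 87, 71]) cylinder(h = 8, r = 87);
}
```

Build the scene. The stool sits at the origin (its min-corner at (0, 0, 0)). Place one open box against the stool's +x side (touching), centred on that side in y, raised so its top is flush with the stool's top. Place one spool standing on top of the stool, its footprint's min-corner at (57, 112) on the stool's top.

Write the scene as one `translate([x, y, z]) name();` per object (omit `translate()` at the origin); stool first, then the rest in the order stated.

stool();
translate([250, -27, 137]) open_box();
translate([57, 112, 430]) spool();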